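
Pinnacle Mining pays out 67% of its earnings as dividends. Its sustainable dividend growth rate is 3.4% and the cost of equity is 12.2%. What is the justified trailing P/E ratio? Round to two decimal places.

7.87

Justified trailing P/E = b(1+g)/(r−g) = 0.67×(1+0.034)/(0.122−0.034) = 7.8725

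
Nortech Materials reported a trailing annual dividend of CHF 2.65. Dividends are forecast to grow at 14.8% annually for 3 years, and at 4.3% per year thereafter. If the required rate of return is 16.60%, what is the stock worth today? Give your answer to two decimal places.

CHF 29.15

Two-stage DDM. Project D₁…D_3 at 0.148, terminal growth 0.043, discount at r = 0.166.
D_1 = 3.0422
D_2 = 3.4924
D_3 = 4.0093
Terminal value at t=3: TV = D_4/(r−g) = 4.1817/(0.166−0.043) = 33.9978
P₀ = 3.0422/(1+0.166)^1 + 3.4924/(1+0.166)^2 + 4.0093/(1+0.166)^3 + 33.9978/(1+0.166)^3 = 29.1535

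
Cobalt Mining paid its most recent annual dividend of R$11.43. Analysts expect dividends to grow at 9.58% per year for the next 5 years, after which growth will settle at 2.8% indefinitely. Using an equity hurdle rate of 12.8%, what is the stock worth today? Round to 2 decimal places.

R$154.10

Two-stage DDM. Project D₁…D_5 at 0.0958, terminal growth 0.028, discount at r = 0.128.
D_1 = 12.5250
D_2 = 13.7249
D_3 = 15.0397
D_4 = 16.4805
D_5 = 18.0594
Terminal value at t=5: TV = D_6/(r−g) = 18.5650/(0.128−0.028) = 185.6504
P₀ = 12.5250/(1+0.128)^1 + 13.7249/(1+0.128)^2 + 15.0397/(1+0.128)^3 + 16.4805/(1+0.128)^4 + 18.0594/(1+0.128)^5 + 185.6504/(1+0.128)^5 = 154.0982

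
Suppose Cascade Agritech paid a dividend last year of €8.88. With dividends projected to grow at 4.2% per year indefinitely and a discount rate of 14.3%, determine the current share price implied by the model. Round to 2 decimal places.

€91.61

Gordon growth model: P₀ = D₁/(r − g). D₁ = 8.88 × (1 + 0.042) = 9.2530.
P₀ = 9.2530 / (0.143 − 0.042) = 9.2530 / 0.101 = 91.6135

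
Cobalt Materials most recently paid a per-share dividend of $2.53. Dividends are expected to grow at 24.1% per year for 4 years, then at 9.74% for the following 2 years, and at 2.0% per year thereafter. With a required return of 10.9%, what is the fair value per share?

Three-stage DDM. Project D₁…D_6; terminal Gordon value at t=6 with g = 0.02; discount at r = 0.109.
D_1 = 3.1397
D_2 = 3.8964
D_3 = 4.8354
D_4 = 6.0008
D_5 = 6.5853
D_6 = 7.2267
TV_6 = 7.3712/(0.109−0.02) = 82.8224
P₀ = Σ Dₜ/(1+r)ᵗ + TV_6/(1+r)^6 = 65.8423

$65.84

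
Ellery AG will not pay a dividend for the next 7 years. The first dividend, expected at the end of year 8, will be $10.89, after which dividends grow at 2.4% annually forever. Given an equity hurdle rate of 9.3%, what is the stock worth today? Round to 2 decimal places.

$84.69

Deferred-dividend DDM. At t=7 the remaining stream is a growing perpetuity with first payment D_8 = 10.89.
V_7 = D_8/(r−g) = 10.89/(0.093−0.024) = 157.8261
P₀ = V_7/(1+r)^7 = 157.8261/(1+0.093)^7 = 84.6911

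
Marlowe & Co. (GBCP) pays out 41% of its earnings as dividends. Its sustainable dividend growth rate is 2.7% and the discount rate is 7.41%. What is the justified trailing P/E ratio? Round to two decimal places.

Justified trailing P/E = b(1+g)/(r−g) = 0.41×(1+0.027)/(0.0741−0.027) = 8.9399

8.94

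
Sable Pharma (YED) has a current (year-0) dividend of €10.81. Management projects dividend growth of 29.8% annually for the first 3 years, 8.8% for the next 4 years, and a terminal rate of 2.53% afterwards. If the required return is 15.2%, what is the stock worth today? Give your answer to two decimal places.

€194.65

Three-stage DDM. Project D₁…D_7; terminal Gordon value at t=7 with g = 0.0253; discount at r = 0.152.
D_1 = 14.0314
D_2 = 18.2127
D_3 = 23.6401
D_4 = 25.7205
D_5 = 27.9839
D_6 = 30.4464
D_7 = 33.1257
TV_7 = 33.9638/(0.152−0.0253) = 268.0647
P₀ = Σ Dₜ/(1+r)ᵗ + TV_7/(1+r)^7 = 194.6492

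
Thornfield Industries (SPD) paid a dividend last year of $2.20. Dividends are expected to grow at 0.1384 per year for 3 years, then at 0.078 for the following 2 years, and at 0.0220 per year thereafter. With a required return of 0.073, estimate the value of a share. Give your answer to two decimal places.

$65.87

Three-stage DDM. Project D₁…D_5; terminal Gordon value at t=5 with g = 0.022; discount at r = 0.073.
D_1 = 2.5045
D_2 = 2.8511
D_3 = 3.2457
D_4 = 3.4989
D_5 = 3.7718
TV_5 = 3.8547/(0.073−0.022) = 75.5833
P₀ = Σ Dₜ/(1+r)ᵗ + TV_5/(1+r)^5 = 65.8698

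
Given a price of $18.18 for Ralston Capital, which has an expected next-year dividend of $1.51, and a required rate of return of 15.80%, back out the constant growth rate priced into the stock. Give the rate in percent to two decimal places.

7.49%

From P₀ = D₁/(r − g), the implied growth is g = r − D₁/P₀.
g = 0.158 − 1.51/18.18 = 0.158 − 0.08306 = 0.07494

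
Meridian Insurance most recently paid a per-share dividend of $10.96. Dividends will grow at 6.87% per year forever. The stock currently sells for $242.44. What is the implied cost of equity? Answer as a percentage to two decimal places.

Rearranging the constant-growth DDM: r = D₁/P₀ + g.
D₁ = 10.96 × (1 + 0.0687) = 11.7130.
r = 11.7130 / 242.44 + 0.0687 = 0.04831 + 0.0687 = 0.11701

11.70%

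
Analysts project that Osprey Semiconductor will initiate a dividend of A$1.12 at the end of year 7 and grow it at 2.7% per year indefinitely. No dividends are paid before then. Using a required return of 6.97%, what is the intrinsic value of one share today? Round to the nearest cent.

Deferred-dividend DDM. At t=6 the remaining stream is a growing perpetuity with first payment D_7 = 1.12.
V_6 = D_7/(r−g) = 1.12/(0.0697−0.027) = 26.2295
P₀ = V_6/(1+r)^6 = 26.2295/(1+0.0697)^6 = 17.5073

A$17.51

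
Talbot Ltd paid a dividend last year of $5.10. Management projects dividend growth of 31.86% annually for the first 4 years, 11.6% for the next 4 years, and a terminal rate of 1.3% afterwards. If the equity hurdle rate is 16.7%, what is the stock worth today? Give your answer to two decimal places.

$103.45

Three-stage DDM. Project D₁…D_8; terminal Gordon value at t=8 with g = 0.013; discount at r = 0.167.
D_1 = 6.7249
D_2 = 8.8674
D_3 = 11.6926
D_4 = 15.4178
D_5 = 17.2063
D_6 = 19.2022
D_7 = 21.4296
D_8 = 23.9155
TV_8 = 24.2264/(0.167−0.013) = 157.3142
P₀ = Σ Dₜ/(1+r)ᵗ + TV_8/(1+r)^8 = 103.4463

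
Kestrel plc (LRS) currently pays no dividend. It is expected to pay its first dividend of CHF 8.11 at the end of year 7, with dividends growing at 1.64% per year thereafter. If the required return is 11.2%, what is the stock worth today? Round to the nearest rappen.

Deferred-dividend DDM. At t=6 the remaining stream is a growing perpetuity with first payment D_7 = 8.11.
V_6 = D_7/(r−g) = 8.11/(0.112−0.0164) = 84.8326
P₀ = V_6/(1+r)^6 = 84.8326/(1+0.112)^6 = 44.8677

CHF 44.87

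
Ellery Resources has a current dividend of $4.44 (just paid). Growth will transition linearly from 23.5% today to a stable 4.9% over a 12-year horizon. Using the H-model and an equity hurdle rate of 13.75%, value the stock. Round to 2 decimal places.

H-model: P₀ = D₀[(1+g_L) + H(g_S−g_L)]/(r−g_L), with H = 12/2 = 6.
P₀ = 4.44 × [(1+0.049) + 6×(0.235−0.049)] / (0.1375−0.049)
   = 4.44 × 2.1650 / 0.0885 = 108.6169

$108.62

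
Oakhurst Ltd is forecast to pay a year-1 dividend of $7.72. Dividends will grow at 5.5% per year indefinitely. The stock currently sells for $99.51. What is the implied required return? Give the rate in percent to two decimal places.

Rearranging the constant-growth DDM: r = D₁/P₀ + g.
r = 7.7200 / 99.51 + 0.055 = 0.07758 + 0.055 = 0.13258

13.26%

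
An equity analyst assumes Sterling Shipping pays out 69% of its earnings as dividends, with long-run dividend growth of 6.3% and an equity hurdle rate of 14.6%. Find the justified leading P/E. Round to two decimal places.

8.31

Justified leading P/E = b/(r−g) = 0.69/(0.146−0.063) = 8.3133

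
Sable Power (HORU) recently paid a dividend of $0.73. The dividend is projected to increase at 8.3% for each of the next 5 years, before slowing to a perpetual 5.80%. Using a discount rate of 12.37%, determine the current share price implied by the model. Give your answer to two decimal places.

Two-stage DDM. Project D₁…D_5 at 0.083, terminal growth 0.058, discount at r = 0.1237.
D_1 = 0.7906
D_2 = 0.8562
D_3 = 0.9273
D_4 = 1.0042
D_5 = 1.0876
Terminal value at t=5: TV = D_6/(r−g) = 1.1507/(0.1237−0.058) = 17.5140
P₀ = 0.7906/(1+0.1237)^1 + 0.8562/(1+0.1237)^2 + 0.9273/(1+0.1237)^3 + 1.0042/(1+0.1237)^4 + 1.0876/(1+0.1237)^5 + 17.5140/(1+0.1237)^5 = 13.0474

$13.05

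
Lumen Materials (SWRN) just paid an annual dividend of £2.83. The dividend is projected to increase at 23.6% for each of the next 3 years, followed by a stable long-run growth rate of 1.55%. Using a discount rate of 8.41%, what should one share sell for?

Two-stage DDM. Project D₁…D_3 at 0.236, terminal growth 0.0155, discount at r = 0.0841.
D_1 = 3.4979
D_2 = 4.3234
D_3 = 5.3437
Terminal value at t=3: TV = D_4/(r−g) = 5.4265/(0.0841−0.0155) = 79.1039
P₀ = 3.4979/(1+0.0841)^1 + 4.3234/(1+0.0841)^2 + 5.3437/(1+0.0841)^3 + 79.1039/(1+0.0841)^3 = 73.1846

£73.18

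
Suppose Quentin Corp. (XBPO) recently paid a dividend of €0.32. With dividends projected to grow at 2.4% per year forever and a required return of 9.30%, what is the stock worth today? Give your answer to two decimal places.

€4.75

Gordon growth model: P₀ = D₁/(r − g). D₁ = 0.32 × (1 + 0.024) = 0.3277.
P₀ = 0.3277 / (0.093 − 0.024) = 0.3277 / 0.069 = 4.7490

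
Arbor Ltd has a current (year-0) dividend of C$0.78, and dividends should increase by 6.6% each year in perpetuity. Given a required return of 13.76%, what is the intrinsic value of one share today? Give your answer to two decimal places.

C$11.61

Gordon growth model: P₀ = D₁/(r − g). D₁ = 0.78 × (1 + 0.066) = 0.8315.
P₀ = 0.8315 / (0.1376 − 0.066) = 0.8315 / 0.0716 = 11.6128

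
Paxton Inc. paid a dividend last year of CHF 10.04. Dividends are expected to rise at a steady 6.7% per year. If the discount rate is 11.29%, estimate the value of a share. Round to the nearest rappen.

CHF 233.39

Gordon growth model: P₀ = D₁/(r − g). D₁ = 10.04 × (1 + 0.067) = 10.7127.
P₀ = 10.7127 / (0.1129 − 0.067) = 10.7127 / 0.0459 = 233.3917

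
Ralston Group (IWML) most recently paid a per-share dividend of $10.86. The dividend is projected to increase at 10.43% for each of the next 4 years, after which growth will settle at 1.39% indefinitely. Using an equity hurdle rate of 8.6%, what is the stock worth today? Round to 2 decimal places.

$208.58

Two-stage DDM. Project D₁…D_4 at 0.1043, terminal growth 0.0139, discount at r = 0.086.
D_1 = 11.9927
D_2 = 13.2435
D_3 = 14.6248
D_4 = 16.1502
Terminal value at t=4: TV = D_5/(r−g) = 16.3747/(0.086−0.0139) = 227.1109
P₀ = 11.9927/(1+0.086)^1 + 13.2435/(1+0.086)^2 + 14.6248/(1+0.086)^3 + 16.1502/(1+0.086)^4 + 227.1109/(1+0.086)^4 = 208.5757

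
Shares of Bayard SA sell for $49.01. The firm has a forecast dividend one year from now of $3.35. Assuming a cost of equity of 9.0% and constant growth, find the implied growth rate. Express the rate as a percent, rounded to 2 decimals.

2.16%

From P₀ = D₁/(r − g), the implied growth is g = r − D₁/P₀.
g = 0.09 − 3.35/49.01 = 0.09 − 0.06835 = 0.02165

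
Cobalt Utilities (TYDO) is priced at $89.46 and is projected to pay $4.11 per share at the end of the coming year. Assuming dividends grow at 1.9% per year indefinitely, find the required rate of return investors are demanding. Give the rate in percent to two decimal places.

Rearranging the constant-growth DDM: r = D₁/P₀ + g.
r = 4.1100 / 89.46 + 0.019 = 0.04594 + 0.019 = 0.06494

6.49%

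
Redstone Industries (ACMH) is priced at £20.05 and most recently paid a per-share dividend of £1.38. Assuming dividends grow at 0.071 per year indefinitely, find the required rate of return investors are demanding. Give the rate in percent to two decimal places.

Rearranging the constant-growth DDM: r = D₁/P₀ + g.
D₁ = 1.38 × (1 + 0.071) = 1.4780.
r = 1.4780 / 20.05 + 0.071 = 0.07371 + 0.071 = 0.14471

14.47%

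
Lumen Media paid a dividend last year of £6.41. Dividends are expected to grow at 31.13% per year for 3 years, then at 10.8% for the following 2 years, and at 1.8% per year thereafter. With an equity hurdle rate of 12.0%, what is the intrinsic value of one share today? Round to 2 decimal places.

Three-stage DDM. Project D₁…D_5; terminal Gordon value at t=5 with g = 0.018; discount at r = 0.12.
D_1 = 8.4054
D_2 = 11.0220
D_3 = 14.4532
D_4 = 16.0142
D_5 = 17.7437
TV_5 = 18.0631/(0.12−0.018) = 177.0889
P₀ = Σ Dₜ/(1+r)ᵗ + TV_5/(1+r)^5 = 147.3096

£147.31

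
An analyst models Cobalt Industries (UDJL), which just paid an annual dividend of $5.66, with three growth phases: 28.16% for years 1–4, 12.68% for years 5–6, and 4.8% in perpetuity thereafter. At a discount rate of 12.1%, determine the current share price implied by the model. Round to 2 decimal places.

$191.74

Three-stage DDM. Project D₁…D_6; terminal Gordon value at t=6 with g = 0.048; discount at r = 0.121.
D_1 = 7.2539
D_2 = 9.2965
D_3 = 11.9144
D_4 = 15.2696
D_5 = 17.2057
D_6 = 19.3874
TV_6 = 20.3180/(0.121−0.048) = 278.3290
P₀ = Σ Dₜ/(1+r)ᵗ + TV_6/(1+r)^6 = 191.7425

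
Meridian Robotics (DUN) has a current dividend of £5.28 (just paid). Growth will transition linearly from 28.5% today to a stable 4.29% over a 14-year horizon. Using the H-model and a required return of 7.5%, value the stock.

£450.30

H-model: P₀ = D₀[(1+g_L) + H(g_S−g_L)]/(r−g_L), with H = 14/2 = 7.
P₀ = 5.28 × [(1+0.0429) + 7×(0.285−0.0429)] / (0.075−0.0429)
   = 5.28 × 2.7376 / 0.0321 = 450.2968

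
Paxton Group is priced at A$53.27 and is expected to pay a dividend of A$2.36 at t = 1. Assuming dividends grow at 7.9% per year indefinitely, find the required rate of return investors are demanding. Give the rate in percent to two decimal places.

12.33%

Rearranging the constant-growth DDM: r = D₁/P₀ + g.
r = 2.3600 / 53.27 + 0.079 = 0.04430 + 0.079 = 0.12330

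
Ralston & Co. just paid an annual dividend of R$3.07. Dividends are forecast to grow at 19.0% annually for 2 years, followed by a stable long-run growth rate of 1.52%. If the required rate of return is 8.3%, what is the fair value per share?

R$62.58

Two-stage DDM. Project D₁…D_2 at 0.19, terminal growth 0.0152, discount at r = 0.083.
D_1 = 3.6533
D_2 = 4.3474
Terminal value at t=2: TV = D_3/(r−g) = 4.4135/(0.083−0.0152) = 65.0960
P₀ = 3.6533/(1+0.083)^1 + 4.3474/(1+0.083)^2 + 65.0960/(1+0.083)^2 = 62.5805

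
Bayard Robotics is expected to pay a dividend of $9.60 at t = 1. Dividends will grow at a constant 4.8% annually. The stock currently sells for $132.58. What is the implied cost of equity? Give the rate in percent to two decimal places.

12.04%

Rearranging the constant-growth DDM: r = D₁/P₀ + g.
r = 9.6000 / 132.58 + 0.048 = 0.07241 + 0.048 = 0.12041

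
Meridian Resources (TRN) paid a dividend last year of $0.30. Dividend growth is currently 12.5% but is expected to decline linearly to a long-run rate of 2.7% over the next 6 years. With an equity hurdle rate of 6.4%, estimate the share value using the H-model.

H-model: P₀ = D₀[(1+g_L) + H(g_S−g_L)]/(r−g_L), with H = 6/2 = 3.
P₀ = 0.30 × [(1+0.027) + 3×(0.125−0.027)] / (0.064−0.027)
   = 0.30 × 1.3210 / 0.037 = 10.7108

$10.71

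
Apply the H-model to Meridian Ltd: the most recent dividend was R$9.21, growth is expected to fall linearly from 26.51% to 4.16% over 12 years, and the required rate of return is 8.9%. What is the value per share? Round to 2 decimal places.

R$462.95

H-model: P₀ = D₀[(1+g_L) + H(g_S−g_L)]/(r−g_L), with H = 12/2 = 6.
P₀ = 9.21 × [(1+0.0416) + 6×(0.2651−0.0416)] / (0.089−0.0416)
   = 9.21 × 2.3826 / 0.0474 = 462.9482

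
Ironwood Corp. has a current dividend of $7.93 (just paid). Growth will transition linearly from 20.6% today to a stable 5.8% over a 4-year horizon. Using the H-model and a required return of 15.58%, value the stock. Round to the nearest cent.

$109.79

H-model: P₀ = D₀[(1+g_L) + H(g_S−g_L)]/(r−g_L), with H = 4/2 = 2.
P₀ = 7.93 × [(1+0.058) + 2×(0.206−0.058)] / (0.1558−0.058)
   = 7.93 × 1.3540 / 0.0978 = 109.7875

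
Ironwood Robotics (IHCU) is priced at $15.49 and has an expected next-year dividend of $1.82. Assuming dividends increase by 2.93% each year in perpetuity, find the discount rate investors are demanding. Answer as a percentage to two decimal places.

Rearranging the constant-growth DDM: r = D₁/P₀ + g.
r = 1.8200 / 15.49 + 0.0293 = 0.11750 + 0.0293 = 0.14680

14.68%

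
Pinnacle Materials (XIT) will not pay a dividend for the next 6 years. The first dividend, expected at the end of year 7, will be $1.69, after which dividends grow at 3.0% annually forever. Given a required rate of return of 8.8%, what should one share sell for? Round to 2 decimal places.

$17.57

Deferred-dividend DDM. At t=6 the remaining stream is a growing perpetuity with first payment D_7 = 1.69.
V_6 = D_7/(r−g) = 1.69/(0.088−0.03) = 29.1379
P₀ = V_6/(1+r)^6 = 29.1379/(1+0.088)^6 = 17.5665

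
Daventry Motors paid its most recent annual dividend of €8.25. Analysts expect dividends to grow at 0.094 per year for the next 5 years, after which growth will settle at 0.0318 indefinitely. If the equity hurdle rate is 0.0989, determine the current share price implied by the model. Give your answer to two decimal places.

€164.76

Two-stage DDM. Project D₁…D_5 at 0.094, terminal growth 0.0318, discount at r = 0.0989.
D_1 = 9.0255
D_2 = 9.8739
D_3 = 10.8020
D_4 = 11.8174
D_5 = 12.9283
Terminal value at t=5: TV = D_6/(r−g) = 13.3394/(0.0989−0.0318) = 198.7987
P₀ = 9.0255/(1+0.0989)^1 + 9.8739/(1+0.0989)^2 + 10.8020/(1+0.0989)^3 + 11.8174/(1+0.0989)^4 + 12.9283/(1+0.0989)^5 + 198.7987/(1+0.0989)^5 = 164.7589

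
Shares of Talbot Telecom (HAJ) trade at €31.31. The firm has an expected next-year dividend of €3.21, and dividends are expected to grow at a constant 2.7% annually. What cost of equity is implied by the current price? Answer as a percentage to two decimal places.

Rearranging the constant-growth DDM: r = D₁/P₀ + g.
r = 3.2100 / 31.31 + 0.027 = 0.10252 + 0.027 = 0.12952

12.95%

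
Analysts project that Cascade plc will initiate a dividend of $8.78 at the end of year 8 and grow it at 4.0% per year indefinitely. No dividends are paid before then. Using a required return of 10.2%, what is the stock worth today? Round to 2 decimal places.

Deferred-dividend DDM. At t=7 the remaining stream is a growing perpetuity with first payment D_8 = 8.78.
V_7 = D_8/(r−g) = 8.78/(0.102−0.04) = 141.6129
P₀ = V_7/(1+r)^7 = 141.6129/(1+0.102)^7 = 71.7516

$71.75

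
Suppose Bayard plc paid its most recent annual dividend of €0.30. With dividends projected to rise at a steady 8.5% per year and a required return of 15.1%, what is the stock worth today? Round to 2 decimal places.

€4.93

Gordon growth model: P₀ = D₁/(r − g). D₁ = 0.30 × (1 + 0.085) = 0.3255.
P₀ = 0.3255 / (0.151 − 0.085) = 0.3255 / 0.066 = 4.9318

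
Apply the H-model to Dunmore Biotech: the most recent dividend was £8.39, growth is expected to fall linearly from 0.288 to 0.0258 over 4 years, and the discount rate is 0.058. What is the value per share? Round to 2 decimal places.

H-model: P₀ = D₀[(1+g_L) + H(g_S−g_L)]/(r−g_L), with H = 4/2 = 2.
P₀ = 8.39 × [(1+0.0258) + 2×(0.288−0.0258)] / (0.058−0.0258)
   = 8.39 × 1.5502 / 0.0322 = 403.9186

£403.92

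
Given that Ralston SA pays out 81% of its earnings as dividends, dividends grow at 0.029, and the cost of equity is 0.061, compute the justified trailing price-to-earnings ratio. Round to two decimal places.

Justified trailing P/E = b(1+g)/(r−g) = 0.81×(1+0.029)/(0.061−0.029) = 26.0466

26.05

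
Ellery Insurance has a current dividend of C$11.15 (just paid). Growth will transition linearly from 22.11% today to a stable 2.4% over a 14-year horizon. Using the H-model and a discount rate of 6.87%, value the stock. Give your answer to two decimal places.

C$599.58

H-model: P₀ = D₀[(1+g_L) + H(g_S−g_L)]/(r−g_L), with H = 14/2 = 7.
P₀ = 11.15 × [(1+0.024) + 7×(0.2211−0.024)] / (0.0687−0.024)
   = 11.15 × 2.4037 / 0.0447 = 599.5806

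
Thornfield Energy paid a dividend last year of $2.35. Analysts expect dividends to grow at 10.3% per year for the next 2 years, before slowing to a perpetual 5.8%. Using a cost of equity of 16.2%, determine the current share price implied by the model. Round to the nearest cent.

Two-stage DDM. Project D₁…D_2 at 0.103, terminal growth 0.058, discount at r = 0.162.
D_1 = 2.5920
D_2 = 2.8590
Terminal value at t=2: TV = D_3/(r−g) = 3.0249/(0.162−0.058) = 29.0851
P₀ = 2.5920/(1+0.162)^1 + 2.8590/(1+0.162)^2 + 29.0851/(1+0.162)^2 = 25.8888

$25.89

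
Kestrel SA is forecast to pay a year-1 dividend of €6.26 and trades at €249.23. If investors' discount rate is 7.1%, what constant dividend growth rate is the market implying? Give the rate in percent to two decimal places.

From P₀ = D₁/(r − g), the implied growth is g = r − D₁/P₀.
g = 0.071 − 6.26/249.23 = 0.071 − 0.02512 = 0.04588

4.59%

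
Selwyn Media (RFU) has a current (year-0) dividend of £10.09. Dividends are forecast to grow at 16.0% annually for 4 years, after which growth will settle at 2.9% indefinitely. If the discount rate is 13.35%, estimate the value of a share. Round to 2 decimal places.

Two-stage DDM. Project D₁…D_4 at 0.16, terminal growth 0.029, discount at r = 0.1335.
D_1 = 11.7044
D_2 = 13.5771
D_3 = 15.7494
D_4 = 18.2694
Terminal value at t=4: TV = D_5/(r−g) = 18.7992/(0.1335−0.029) = 179.8963
P₀ = 11.7044/(1+0.1335)^1 + 13.5771/(1+0.1335)^2 + 15.7494/(1+0.1335)^3 + 18.2694/(1+0.1335)^4 + 179.8963/(1+0.1335)^4 = 151.7520

£151.75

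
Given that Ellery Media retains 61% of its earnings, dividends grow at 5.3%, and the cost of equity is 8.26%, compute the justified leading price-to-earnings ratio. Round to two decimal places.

Payout ratio b = 1 − 0.61 = 0.39.
Justified leading P/E = b/(r−g) = 0.39/(0.0826−0.053) = 13.1757

13.18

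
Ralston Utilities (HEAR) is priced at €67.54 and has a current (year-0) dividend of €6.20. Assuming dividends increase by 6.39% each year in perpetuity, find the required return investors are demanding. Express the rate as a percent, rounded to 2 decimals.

Rearranging the constant-growth DDM: r = D₁/P₀ + g.
D₁ = 6.20 × (1 + 0.0639) = 6.5962.
r = 6.5962 / 67.54 + 0.0639 = 0.09766 + 0.0639 = 0.16156

16.16%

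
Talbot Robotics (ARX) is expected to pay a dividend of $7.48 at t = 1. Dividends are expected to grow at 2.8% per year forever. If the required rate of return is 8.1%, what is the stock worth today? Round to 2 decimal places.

$141.13

Gordon growth model: P₀ = D₁/(r − g), with D₁ = 7.48 given directly.
P₀ = 7.4800 / (0.081 − 0.028) = 7.4800 / 0.053 = 141.1321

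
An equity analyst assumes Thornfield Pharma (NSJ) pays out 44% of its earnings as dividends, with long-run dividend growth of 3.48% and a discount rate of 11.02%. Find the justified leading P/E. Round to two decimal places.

Justified leading P/E = b/(r−g) = 0.44/(0.1102−0.0348) = 5.8355

5.84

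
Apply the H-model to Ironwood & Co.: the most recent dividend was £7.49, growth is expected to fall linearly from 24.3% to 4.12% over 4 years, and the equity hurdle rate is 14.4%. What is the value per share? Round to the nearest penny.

H-model: P₀ = D₀[(1+g_L) + H(g_S−g_L)]/(r−g_L), with H = 4/2 = 2.
P₀ = 7.49 × [(1+0.0412) + 2×(0.243−0.0412)] / (0.144−0.0412)
   = 7.49 × 1.4448 / 0.1028 = 105.2680

£105.27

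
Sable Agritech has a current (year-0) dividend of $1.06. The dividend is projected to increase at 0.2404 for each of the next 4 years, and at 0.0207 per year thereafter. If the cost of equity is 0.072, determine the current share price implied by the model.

$43.99

Two-stage DDM. Project D₁…D_4 at 0.2404, terminal growth 0.0207, discount at r = 0.072.
D_1 = 1.3148
D_2 = 1.6309
D_3 = 2.0230
D_4 = 2.5093
Terminal value at t=4: TV = D_5/(r−g) = 2.5612/(0.072−0.0207) = 49.9268
P₀ = 1.3148/(1+0.072)^1 + 1.6309/(1+0.072)^2 + 2.0230/(1+0.072)^3 + 2.5093/(1+0.072)^4 + 49.9268/(1+0.072)^4 = 43.9934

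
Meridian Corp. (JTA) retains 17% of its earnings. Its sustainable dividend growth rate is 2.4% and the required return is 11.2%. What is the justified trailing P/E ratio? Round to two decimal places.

9.66

Payout ratio b = 1 − 0.17 = 0.83.
Justified trailing P/E = b(1+g)/(r−g) = 0.83×(1+0.024)/(0.112−0.024) = 9.6582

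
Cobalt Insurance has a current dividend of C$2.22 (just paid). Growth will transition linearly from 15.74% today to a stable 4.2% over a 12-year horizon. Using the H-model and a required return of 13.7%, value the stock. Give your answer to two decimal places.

H-model: P₀ = D₀[(1+g_L) + H(g_S−g_L)]/(r−g_L), with H = 12/2 = 6.
P₀ = 2.22 × [(1+0.042) + 6×(0.1574−0.042)] / (0.137−0.042)
   = 2.22 × 1.7344 / 0.095 = 40.5302

C$40.53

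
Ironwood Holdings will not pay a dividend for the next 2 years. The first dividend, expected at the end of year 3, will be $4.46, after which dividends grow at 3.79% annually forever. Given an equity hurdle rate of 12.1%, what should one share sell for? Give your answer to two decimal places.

$42.71

Deferred-dividend DDM. At t=2 the remaining stream is a growing perpetuity with first payment D_3 = 4.46.
V_2 = D_3/(r−g) = 4.46/(0.121−0.0379) = 53.6703
P₀ = V_2/(1+r)^2 = 53.6703/(1+0.121)^2 = 42.7093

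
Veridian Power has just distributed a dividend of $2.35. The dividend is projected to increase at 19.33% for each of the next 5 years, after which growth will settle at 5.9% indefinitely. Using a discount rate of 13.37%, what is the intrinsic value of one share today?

Two-stage DDM. Project D₁…D_5 at 0.1933, terminal growth 0.059, discount at r = 0.1337.
D_1 = 2.8043
D_2 = 3.3463
D_3 = 3.9932
D_4 = 4.7650
D_5 = 5.6861
Terminal value at t=5: TV = D_6/(r−g) = 6.0216/(0.1337−0.059) = 80.6105
P₀ = 2.8043/(1+0.1337)^1 + 3.3463/(1+0.1337)^2 + 3.9932/(1+0.1337)^3 + 4.7650/(1+0.1337)^4 + 5.6861/(1+0.1337)^5 + 80.6105/(1+0.1337)^5 = 56.7811

$56.78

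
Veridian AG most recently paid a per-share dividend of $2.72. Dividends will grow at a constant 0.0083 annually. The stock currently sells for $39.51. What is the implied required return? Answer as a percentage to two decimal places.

7.77%

Rearranging the constant-growth DDM: r = D₁/P₀ + g.
D₁ = 2.72 × (1 + 0.0083) = 2.7426.
r = 2.7426 / 39.51 + 0.0083 = 0.06941 + 0.0083 = 0.07771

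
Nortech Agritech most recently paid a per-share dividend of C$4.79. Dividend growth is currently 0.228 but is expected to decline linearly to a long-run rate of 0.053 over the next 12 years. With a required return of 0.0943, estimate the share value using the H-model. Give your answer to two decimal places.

H-model: P₀ = D₀[(1+g_L) + H(g_S−g_L)]/(r−g_L), with H = 12/2 = 6.
P₀ = 4.79 × [(1+0.053) + 6×(0.228−0.053)] / (0.0943−0.053)
   = 4.79 × 2.1030 / 0.0413 = 243.9073

C$243.91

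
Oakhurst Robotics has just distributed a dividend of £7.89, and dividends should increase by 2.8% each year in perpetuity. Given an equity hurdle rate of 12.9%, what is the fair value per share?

£80.31

Gordon growth model: P₀ = D₁/(r − g). D₁ = 7.89 × (1 + 0.028) = 8.1109.
P₀ = 8.1109 / (0.129 − 0.028) = 8.1109 / 0.101 = 80.3061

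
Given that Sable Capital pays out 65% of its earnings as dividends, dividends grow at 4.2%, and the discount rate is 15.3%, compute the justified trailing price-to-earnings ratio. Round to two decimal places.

Justified trailing P/E = b(1+g)/(r−g) = 0.65×(1+0.042)/(0.153−0.042) = 6.1018

6.10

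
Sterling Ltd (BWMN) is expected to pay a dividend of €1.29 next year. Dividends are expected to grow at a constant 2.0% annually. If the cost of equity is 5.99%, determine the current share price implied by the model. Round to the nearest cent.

Gordon growth model: P₀ = D₁/(r − g), with D₁ = 1.29 given directly.
P₀ = 1.2900 / (0.0599 − 0.02) = 1.2900 / 0.0399 = 32.3308

€32.33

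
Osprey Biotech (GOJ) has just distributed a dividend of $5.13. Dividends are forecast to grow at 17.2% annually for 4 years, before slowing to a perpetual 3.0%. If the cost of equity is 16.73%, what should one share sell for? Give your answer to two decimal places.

Two-stage DDM. Project D₁…D_4 at 0.172, terminal growth 0.03, discount at r = 0.1673.
D_1 = 6.0124
D_2 = 7.0465
D_3 = 8.2585
D_4 = 9.6789
Terminal value at t=4: TV = D_5/(r−g) = 9.9693/(0.1673−0.03) = 72.6097
P₀ = 6.0124/(1+0.1673)^1 + 7.0465/(1+0.1673)^2 + 8.2585/(1+0.1673)^3 + 9.6789/(1+0.1673)^4 + 72.6097/(1+0.1673)^4 = 59.8353

$59.84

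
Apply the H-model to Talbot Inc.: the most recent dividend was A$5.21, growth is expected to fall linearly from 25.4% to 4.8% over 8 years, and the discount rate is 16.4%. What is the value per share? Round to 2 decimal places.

H-model: P₀ = D₀[(1+g_L) + H(g_S−g_L)]/(r−g_L), with H = 8/2 = 4.
P₀ = 5.21 × [(1+0.048) + 4×(0.254−0.048)] / (0.164−0.048)
   = 5.21 × 1.8720 / 0.116 = 84.0786

A$84.08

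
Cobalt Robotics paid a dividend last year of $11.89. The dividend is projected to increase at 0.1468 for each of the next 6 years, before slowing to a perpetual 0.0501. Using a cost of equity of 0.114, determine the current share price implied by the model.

$311.62

Two-stage DDM. Project D₁…D_6 at 0.1468, terminal growth 0.0501, discount at r = 0.114.
D_1 = 13.6355
D_2 = 15.6371
D_3 = 17.9327
D_4 = 20.5652
D_5 = 23.5842
D_6 = 27.0463
Terminal value at t=6: TV = D_7/(r−g) = 28.4013/(0.114−0.0501) = 444.4652
P₀ = 13.6355/(1+0.114)^1 + 15.6371/(1+0.114)^2 + 17.9327/(1+0.114)^3 + 20.5652/(1+0.114)^4 + 23.5842/(1+0.114)^5 + 27.0463/(1+0.114)^6 + 444.4652/(1+0.114)^6 = 311.6188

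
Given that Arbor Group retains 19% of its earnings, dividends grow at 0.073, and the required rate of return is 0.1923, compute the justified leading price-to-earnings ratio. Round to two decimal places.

6.79

Payout ratio b = 1 − 0.19 = 0.81.
Justified leading P/E = b/(r−g) = 0.81/(0.1923−0.073) = 6.7896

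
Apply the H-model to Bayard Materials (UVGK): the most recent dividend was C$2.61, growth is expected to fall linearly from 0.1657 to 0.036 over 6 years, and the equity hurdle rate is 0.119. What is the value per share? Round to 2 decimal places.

H-model: P₀ = D₀[(1+g_L) + H(g_S−g_L)]/(r−g_L), with H = 6/2 = 3.
P₀ = 2.61 × [(1+0.036) + 3×(0.1657−0.036)] / (0.119−0.036)
   = 2.61 × 1.4251 / 0.083 = 44.8134

C$44.81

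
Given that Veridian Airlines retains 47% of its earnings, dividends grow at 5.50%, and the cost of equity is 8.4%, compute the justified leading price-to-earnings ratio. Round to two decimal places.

Payout ratio b = 1 − 0.47 = 0.53.
Justified leading P/E = b/(r−g) = 0.53/(0.084−0.055) = 18.2759

18.28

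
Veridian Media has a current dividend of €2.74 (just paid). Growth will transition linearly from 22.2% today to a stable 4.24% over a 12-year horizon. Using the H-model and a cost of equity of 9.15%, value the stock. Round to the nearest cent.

€118.31

H-model: P₀ = D₀[(1+g_L) + H(g_S−g_L)]/(r−g_L), with H = 12/2 = 6.
P₀ = 2.74 × [(1+0.0424) + 6×(0.222−0.0424)] / (0.0915−0.0424)
   = 2.74 × 2.1200 / 0.0491 = 118.3055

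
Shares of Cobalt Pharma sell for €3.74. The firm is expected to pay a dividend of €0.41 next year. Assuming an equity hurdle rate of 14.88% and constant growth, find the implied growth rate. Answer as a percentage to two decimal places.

3.92%

From P₀ = D₁/(r − g), the implied growth is g = r − D₁/P₀.
g = 0.1488 − 0.41/3.74 = 0.1488 − 0.10963 = 0.03917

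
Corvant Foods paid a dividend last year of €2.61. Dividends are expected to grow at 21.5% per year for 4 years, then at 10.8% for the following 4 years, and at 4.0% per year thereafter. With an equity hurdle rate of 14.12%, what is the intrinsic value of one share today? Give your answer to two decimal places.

€55.33

Three-stage DDM. Project D₁…D_8; terminal Gordon value at t=8 with g = 0.04; discount at r = 0.1412.
D_1 = 3.1711
D_2 = 3.8529
D_3 = 4.6813
D_4 = 5.6878
D_5 = 6.3021
D_6 = 6.9827
D_7 = 7.7369
D_8 = 8.5724
TV_8 = 8.9153/(0.1412−0.04) = 88.0963
P₀ = Σ Dₜ/(1+r)ᵗ + TV_8/(1+r)^8 = 55.3311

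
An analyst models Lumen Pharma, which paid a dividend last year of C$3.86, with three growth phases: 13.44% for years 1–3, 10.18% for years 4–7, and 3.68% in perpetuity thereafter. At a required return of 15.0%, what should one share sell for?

C$53.19

Three-stage DDM. Project D₁…D_7; terminal Gordon value at t=7 with g = 0.0368; discount at r = 0.15.
D_1 = 4.3788
D_2 = 4.9673
D_3 = 5.6349
D_4 = 6.2085
D_5 = 6.8406
D_6 = 7.5369
D_7 = 8.3042
TV_7 = 8.6098/(0.15−0.0368) = 76.0581
P₀ = Σ Dₜ/(1+r)ᵗ + TV_7/(1+r)^7 = 53.1927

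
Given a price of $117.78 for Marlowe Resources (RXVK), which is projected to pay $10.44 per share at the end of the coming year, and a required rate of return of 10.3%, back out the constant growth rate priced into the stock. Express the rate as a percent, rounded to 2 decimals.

1.44%

From P₀ = D₁/(r − g), the implied growth is g = r − D₁/P₀.
g = 0.103 − 10.44/117.78 = 0.103 − 0.08864 = 0.01436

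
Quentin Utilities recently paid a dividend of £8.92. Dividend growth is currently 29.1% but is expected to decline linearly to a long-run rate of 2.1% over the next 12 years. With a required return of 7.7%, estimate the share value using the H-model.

£420.67

H-model: P₀ = D₀[(1+g_L) + H(g_S−g_L)]/(r−g_L), with H = 12/2 = 6.
P₀ = 8.92 × [(1+0.021) + 6×(0.291−0.021)] / (0.077−0.021)
   = 8.92 × 2.6410 / 0.056 = 420.6736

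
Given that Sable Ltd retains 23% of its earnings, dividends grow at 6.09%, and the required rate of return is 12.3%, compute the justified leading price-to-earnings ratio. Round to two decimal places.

Payout ratio b = 1 − 0.23 = 0.77.
Justified leading P/E = b/(r−g) = 0.77/(0.123−0.0609) = 12.3994

12.40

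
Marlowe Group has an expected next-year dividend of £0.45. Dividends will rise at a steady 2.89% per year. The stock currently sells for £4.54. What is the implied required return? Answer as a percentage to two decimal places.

12.80%

Rearranging the constant-growth DDM: r = D₁/P₀ + g.
r = 0.4500 / 4.54 + 0.0289 = 0.09912 + 0.0289 = 0.12802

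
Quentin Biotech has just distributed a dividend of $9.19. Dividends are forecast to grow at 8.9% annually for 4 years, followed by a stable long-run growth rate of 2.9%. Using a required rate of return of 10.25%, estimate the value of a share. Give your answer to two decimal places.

Two-stage DDM. Project D₁…D_4 at 0.089, terminal growth 0.029, discount at r = 0.1025.
D_1 = 10.0079
D_2 = 10.8986
D_3 = 11.8686
D_4 = 12.9249
Terminal value at t=4: TV = D_5/(r−g) = 13.2997/(0.1025−0.029) = 180.9485
P₀ = 10.0079/(1+0.1025)^1 + 10.8986/(1+0.1025)^2 + 11.8686/(1+0.1025)^3 + 12.9249/(1+0.1025)^4 + 180.9485/(1+0.1025)^4 = 158.1215

$158.12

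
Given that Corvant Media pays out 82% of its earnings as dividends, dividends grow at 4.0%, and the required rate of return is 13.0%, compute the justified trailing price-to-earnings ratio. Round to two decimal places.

9.48

Justified trailing P/E = b(1+g)/(r−g) = 0.82×(1+0.04)/(0.13−0.04) = 9.4756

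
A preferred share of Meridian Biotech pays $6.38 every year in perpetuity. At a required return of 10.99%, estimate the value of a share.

Zero-growth DDM (perpetuity): P₀ = D/r = 6.38 / 0.1099 = 58.0528

$58.05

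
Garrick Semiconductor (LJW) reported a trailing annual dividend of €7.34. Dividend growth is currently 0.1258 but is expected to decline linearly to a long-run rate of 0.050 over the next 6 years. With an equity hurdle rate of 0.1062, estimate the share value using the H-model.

€166.83

H-model: P₀ = D₀[(1+g_L) + H(g_S−g_L)]/(r−g_L), with H = 6/2 = 3.
P₀ = 7.34 × [(1+0.05) + 3×(0.1258−0.05)] / (0.1062−0.05)
   = 7.34 × 1.2774 / 0.0562 = 166.8348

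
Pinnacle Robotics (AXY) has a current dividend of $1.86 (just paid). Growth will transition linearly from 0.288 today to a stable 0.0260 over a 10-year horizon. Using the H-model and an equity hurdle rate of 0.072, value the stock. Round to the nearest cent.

H-model: P₀ = D₀[(1+g_L) + H(g_S−g_L)]/(r−g_L), with H = 10/2 = 5.
P₀ = 1.86 × [(1+0.026) + 5×(0.288−0.026)] / (0.072−0.026)
   = 1.86 × 2.3360 / 0.046 = 94.4557

$94.46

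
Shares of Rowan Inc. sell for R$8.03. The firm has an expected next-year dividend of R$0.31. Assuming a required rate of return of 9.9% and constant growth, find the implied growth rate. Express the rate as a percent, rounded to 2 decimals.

6.04%

From P₀ = D₁/(r − g), the implied growth is g = r − D₁/P₀.
g = 0.099 − 0.31/8.03 = 0.099 − 0.03861 = 0.06039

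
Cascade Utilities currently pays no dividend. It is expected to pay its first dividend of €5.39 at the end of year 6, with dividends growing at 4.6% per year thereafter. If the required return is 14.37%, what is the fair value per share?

Deferred-dividend DDM. At t=5 the remaining stream is a growing perpetuity with first payment D_6 = 5.39.
V_5 = D_6/(r−g) = 5.39/(0.1437−0.046) = 55.1689
P₀ = V_5/(1+r)^5 = 55.1689/(1+0.1437)^5 = 28.1925

€28.19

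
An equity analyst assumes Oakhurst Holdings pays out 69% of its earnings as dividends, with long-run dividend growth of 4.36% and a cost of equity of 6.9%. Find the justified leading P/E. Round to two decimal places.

27.17

Justified leading P/E = b/(r−g) = 0.69/(0.069−0.0436) = 27.1654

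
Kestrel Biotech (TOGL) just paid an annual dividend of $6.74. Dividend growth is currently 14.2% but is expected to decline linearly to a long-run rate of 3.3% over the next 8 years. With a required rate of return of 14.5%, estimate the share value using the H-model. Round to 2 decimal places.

H-model: P₀ = D₀[(1+g_L) + H(g_S−g_L)]/(r−g_L), with H = 8/2 = 4.
P₀ = 6.74 × [(1+0.033) + 4×(0.142−0.033)] / (0.145−0.033)
   = 6.74 × 1.4690 / 0.112 = 88.4023

$88.40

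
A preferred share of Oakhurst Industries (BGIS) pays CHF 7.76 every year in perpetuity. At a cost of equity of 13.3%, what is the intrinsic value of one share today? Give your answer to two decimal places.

Zero-growth DDM (perpetuity): P₀ = D/r = 7.76 / 0.133 = 58.3459

CHF 58.35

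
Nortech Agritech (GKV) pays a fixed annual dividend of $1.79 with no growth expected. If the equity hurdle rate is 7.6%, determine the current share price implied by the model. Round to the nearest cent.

$23.55

Zero-growth DDM (perpetuity): P₀ = D/r = 1.79 / 0.076 = 23.5526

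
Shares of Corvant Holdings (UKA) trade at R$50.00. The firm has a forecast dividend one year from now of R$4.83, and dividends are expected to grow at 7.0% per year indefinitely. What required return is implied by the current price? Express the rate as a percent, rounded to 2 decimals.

Rearranging the constant-growth DDM: r = D₁/P₀ + g.
r = 4.8300 / 50.00 + 0.07 = 0.09660 + 0.07 = 0.16660

16.66%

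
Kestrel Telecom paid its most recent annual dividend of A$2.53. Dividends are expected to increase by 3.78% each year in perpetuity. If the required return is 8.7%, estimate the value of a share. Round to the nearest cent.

Gordon growth model: P₀ = D₁/(r − g). D₁ = 2.53 × (1 + 0.0378) = 2.6256.
P₀ = 2.6256 / (0.087 − 0.0378) = 2.6256 / 0.0492 = 53.3665

A$53.37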